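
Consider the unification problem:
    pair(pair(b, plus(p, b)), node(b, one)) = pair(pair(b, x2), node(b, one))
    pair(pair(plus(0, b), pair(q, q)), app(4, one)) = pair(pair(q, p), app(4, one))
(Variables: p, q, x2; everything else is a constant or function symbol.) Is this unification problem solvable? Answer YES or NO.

YES

Decompose pair/2: pair(b, plus(p, b)) = pair(b, x2),  node(b, one) = node(b, one).
Decompose pair/2: b = b,  plus(p, b) = x2.
Delete trivial equation b = b.
Bind x2 := plus(p, b); no other remaining equation mentions x2.
Delete trivial equation node(b, one) = node(b, one).
Decompose pair/2: pair(plus(0, b), pair(q, q)) = pair(q, p),  app(4, one) = app(4, one).
Decompose pair/2: plus(0, b) = q,  pair(q, q) = p.
Bind q := plus(0, b); substituting into the one remaining equation that mentions q gives: pair(plus(0, b), plus(0, b)) = p.
Bind p := pair(plus(0, b), plus(0, b)); no other remaining equation mentions p. Substituting into the earlier binding gives x2 := plus(pair(plus(0, b), plus(0, b)), b).
Delete trivial equation app(4, one) = app(4, one).
No equations remain and no clash or occurs-check failure arose, so a unifier exists.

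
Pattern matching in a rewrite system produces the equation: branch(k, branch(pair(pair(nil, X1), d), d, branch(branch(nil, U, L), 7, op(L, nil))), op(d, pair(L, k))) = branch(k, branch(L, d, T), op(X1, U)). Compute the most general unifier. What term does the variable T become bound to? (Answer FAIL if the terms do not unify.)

Decompose branch/3: k = k,  branch(pair(pair(nil, X1), d), d, branch(branch(nil, U, L), 7, op(L, nil))) = branch(L, d, T),  op(d, pair(L, k)) = op(X1, U).
Delete trivial equation k = k.
Decompose branch/3: pair(pair(nil, X1), d) = L,  d = d,  branch(branch(nil, U, L), 7, op(L, nil)) = T.
Bind L := pair(pair(nil, X1), d); substituting into the 2 remaining equations that mention L gives: branch(branch(nil, U, pair(pair(nil, X1), d)), 7, op(pair(pair(nil, X1), d), nil)) = T,  op(d, pair(pair(pair(nil, X1), d), k)) = op(X1, U).
Delete trivial equation d = d.
Bind T := branch(branch(nil, U, pair(pair(nil, X1), d)), 7, op(pair(pair(nil, X1), d), nil)); no other remaining equation mentions T.
Decompose op/2: d = X1,  pair(pair(pair(nil, X1), d), k) = U.
Bind X1 := d; substituting into the remaining equation gives: pair(pair(pair(nil, d), d), k) = U. Substituting into the earlier bindings gives L := pair(pair(nil, d), d), T := branch(branch(nil, U, pair(pair(nil, d), d)), 7, op(pair(pair(nil, d), d), nil)).
Bind U := pair(pair(pair(nil, d), d), k). Substituting into the earlier binding gives T := branch(branch(nil, pair(pair(pair(nil, d), d), k), pair(pair(nil, d), d)), 7, op(pair(pair(nil, d), d), nil)).
MGU = { L := pair(pair(nil, d), d), T := branch(branch(nil, pair(pair(pair(nil, d), d), k), pair(pair(nil, d), d)), 7, op(pair(pair(nil, d), d), nil)), X1 := d, U := pair(pair(pair(nil, d), d), k) }, so T := branch(branch(nil, pair(pair(pair(nil, d), d), k), pair(pair(nil, d), d)), 7, op(pair(pair(nil, d), d), nil)).

branch(branch(nil, pair(pair(pair(nil, d), d), k), pair(pair(nil, d), d)), 7, op(pair(pair(nil, d), d), nil))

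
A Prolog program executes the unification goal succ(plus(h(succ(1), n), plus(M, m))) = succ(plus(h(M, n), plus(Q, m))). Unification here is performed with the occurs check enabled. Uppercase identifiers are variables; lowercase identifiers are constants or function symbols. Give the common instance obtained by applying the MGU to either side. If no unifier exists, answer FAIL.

succ(plus(h(succ(1), n), plus(succ(1), m)))

Decompose succ/1: plus(h(succ(1), n), plus(M, m)) = plus(h(M, n), plus(Q, m)).
Decompose plus/2: h(succ(1), n) = h(M, n),  plus(M, m) = plus(Q, m).
Decompose h/2: succ(1) = M,  n = n.
Bind M := succ(1); substituting into the one remaining equation that mentions M gives: plus(succ(1), m) = plus(Q, m).
Delete trivial equation n = n.
Decompose plus/2: succ(1) = Q,  m = m.
Bind Q := succ(1); no other remaining equation mentions Q.
Delete trivial equation m = m.
Applying the MGU to either side gives succ(plus(h(succ(1), n), plus(succ(1), m))).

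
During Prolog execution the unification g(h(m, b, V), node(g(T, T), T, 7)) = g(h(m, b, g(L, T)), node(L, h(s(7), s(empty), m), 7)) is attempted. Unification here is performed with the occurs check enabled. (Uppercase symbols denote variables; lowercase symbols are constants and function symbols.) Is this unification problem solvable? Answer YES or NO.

Decompose g/2: h(m, b, V) = h(m, b, g(L, T)),  node(g(T, T), T, 7) = node(L, h(s(7), s(empty), m), 7).
Decompose h/3: m = m,  b = b,  V = g(L, T).
Delete trivial equation m = m.
Delete trivial equation b = b.
Bind V := g(L, T); no other remaining equation mentions V.
Decompose node/3: g(T, T) = L,  T = h(s(7), s(empty), m),  7 = 7.
Bind L := g(T, T); no other remaining equation mentions L. Substituting into the earlier binding gives V := g(g(T, T), T).
Bind T := h(s(7), s(empty), m); no other remaining equation mentions T. Substituting into the earlier bindings gives V := g(g(h(s(7), s(empty), m), h(s(7), s(empty), m)), h(s(7), s(empty), m)), L := g(h(s(7), s(empty), m), h(s(7), s(empty), m)).
Delete trivial equation 7 = 7.
No equations remain and no clash or occurs-check failure arose, so a unifier exists.

YES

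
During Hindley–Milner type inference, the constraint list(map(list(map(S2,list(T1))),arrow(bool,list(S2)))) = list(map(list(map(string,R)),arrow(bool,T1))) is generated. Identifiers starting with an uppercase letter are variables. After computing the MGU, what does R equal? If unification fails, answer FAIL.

Decompose list/1: map(list(map(S2,list(T1))),arrow(bool,list(S2))) = map(list(map(string,R)),arrow(bool,T1)).
Decompose map/2: list(map(S2,list(T1))) = list(map(string,R)),  arrow(bool,list(S2)) = arrow(bool,T1).
Decompose list/1: map(S2,list(T1)) = map(string,R).
Decompose map/2: S2 = string,  list(T1) = R.
Bind S2 := string; substituting into the one remaining equation that mentions S2 gives: arrow(bool,list(string)) = arrow(bool,T1).
Bind R := list(T1); no other remaining equation mentions R.
Decompose arrow/2: bool = bool,  list(string) = T1.
Delete trivial equation bool = bool.
Bind T1 := list(string). Substituting into the earlier binding gives R := list(list(string)).
MGU = { S2 ↦ string, R ↦ list(list(string)), T1 ↦ list(string) }, so R ↦ list(list(string)).

list(list(string))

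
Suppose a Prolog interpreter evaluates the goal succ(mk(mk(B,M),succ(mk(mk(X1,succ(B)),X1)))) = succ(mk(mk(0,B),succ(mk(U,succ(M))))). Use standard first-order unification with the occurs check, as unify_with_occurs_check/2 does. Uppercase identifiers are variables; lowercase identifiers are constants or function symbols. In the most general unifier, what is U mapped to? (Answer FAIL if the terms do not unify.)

mk(succ(0),succ(0))

Decompose succ/1: mk(mk(B,M),succ(mk(mk(X1,succ(B)),X1))) = mk(mk(0,B),succ(mk(U,succ(M)))).
Decompose mk/2: mk(B,M) = mk(0,B),  succ(mk(mk(X1,succ(B)),X1)) = succ(mk(U,succ(M))).
Decompose mk/2: B = 0,  M = B.
Bind B := 0; substituting into the remaining equations gives: M = 0,  succ(mk(mk(X1,succ(0)),X1)) = succ(mk(U,succ(M))).
Bind M := 0; substituting into the remaining equation gives: succ(mk(mk(X1,succ(0)),X1)) = succ(mk(U,succ(0))).
Decompose succ/1: mk(mk(X1,succ(0)),X1) = mk(U,succ(0)).
Decompose mk/2: mk(X1,succ(0)) = U,  X1 = succ(0).
Bind U := mk(X1,succ(0)); no other remaining equation mentions U.
Bind X1 := succ(0). Substituting into the earlier binding gives U := mk(succ(0),succ(0)).
MGU = { B ↦ 0, M ↦ 0, U ↦ mk(succ(0),succ(0)), X1 ↦ succ(0) }, so U ↦ mk(succ(0),succ(0)).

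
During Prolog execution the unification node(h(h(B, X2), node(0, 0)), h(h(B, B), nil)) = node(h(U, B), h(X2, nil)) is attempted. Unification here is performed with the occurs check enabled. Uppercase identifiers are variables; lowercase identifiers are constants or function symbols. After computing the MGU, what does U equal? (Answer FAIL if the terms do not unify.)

Decompose node/2: h(h(B, X2), node(0, 0)) = h(U, B),  h(h(B, B), nil) = h(X2, nil).
Decompose h/2: h(B, X2) = U,  node(0, 0) = B.
Bind U := h(B, X2); no other remaining equation mentions U.
Bind B := node(0, 0); substituting into the remaining equation gives: h(h(node(0, 0), node(0, 0)), nil) = h(X2, nil). Substituting into the earlier binding gives U := h(node(0, 0), X2).
Decompose h/2: h(node(0, 0), node(0, 0)) = X2,  nil = nil.
Bind X2 := h(node(0, 0), node(0, 0)); no other remaining equation mentions X2. Substituting into the earlier binding gives U := h(node(0, 0), h(node(0, 0), node(0, 0))).
Delete trivial equation nil = nil.
MGU = { U = h(node(0, 0), h(node(0, 0), node(0, 0))), B = node(0, 0), X2 = h(node(0, 0), node(0, 0)) }, so U = h(node(0, 0), h(node(0, 0), node(0, 0))).

h(node(0, 0), h(node(0, 0), node(0, 0)))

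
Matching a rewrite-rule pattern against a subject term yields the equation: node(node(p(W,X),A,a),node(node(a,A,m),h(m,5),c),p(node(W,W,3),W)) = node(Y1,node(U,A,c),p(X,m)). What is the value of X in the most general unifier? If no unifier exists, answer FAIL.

node(m,m,3)

Decompose node/3: node(p(W,X),A,a) = Y1,  node(node(a,A,m),h(m,5),c) = node(U,A,c),  p(node(W,W,3),W) = p(X,m).
Bind Y1 := node(p(W,X),A,a); no other remaining equation mentions Y1.
Decompose node/3: node(a,A,m) = U,  h(m,5) = A,  c = c.
Bind U := node(a,A,m); no other remaining equation mentions U.
Bind A := h(m,5); no other remaining equation mentions A. Substituting into the earlier bindings gives Y1 := node(p(W,X),h(m,5),a), U := node(a,h(m,5),m).
Delete trivial equation c = c.
Decompose p/2: node(W,W,3) = X,  W = m.
Bind X := node(W,W,3); no other remaining equation mentions X. Substituting into the earlier binding gives Y1 := node(p(W,node(W,W,3)),h(m,5),a).
Bind W := m. Substituting into the earlier bindings gives Y1 := node(p(m,node(m,m,3)),h(m,5),a), X := node(m,m,3).
MGU = { Y1 -> node(p(m,node(m,m,3)),h(m,5),a), U -> node(a,h(m,5),m), A -> h(m,5), X -> node(m,m,3), W -> m }, so X -> node(m,m,3).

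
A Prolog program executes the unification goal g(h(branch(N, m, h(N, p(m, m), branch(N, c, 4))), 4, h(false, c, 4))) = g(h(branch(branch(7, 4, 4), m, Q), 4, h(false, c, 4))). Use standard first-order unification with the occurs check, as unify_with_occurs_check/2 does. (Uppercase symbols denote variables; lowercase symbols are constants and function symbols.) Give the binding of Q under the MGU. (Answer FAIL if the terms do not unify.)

Decompose g/1: h(branch(N, m, h(N, p(m, m), branch(N, c, 4))), 4, h(false, c, 4)) = h(branch(branch(7, 4, 4), m, Q), 4, h(false, c, 4)).
Decompose h/3: branch(N, m, h(N, p(m, m), branch(N, c, 4))) = branch(branch(7, 4, 4), m, Q),  4 = 4,  h(false, c, 4) = h(false, c, 4).
Decompose branch/3: N = branch(7, 4, 4),  m = m,  h(N, p(m, m), branch(N, c, 4)) = Q.
Bind N := branch(7, 4, 4); substituting into the one remaining equation that mentions N gives: h(branch(7, 4, 4), p(m, m), branch(branch(7, 4, 4), c, 4)) = Q.
Delete trivial equation m = m.
Bind Q := h(branch(7, 4, 4), p(m, m), branch(branch(7, 4, 4), c, 4)); no other remaining equation mentions Q.
Delete trivial equation 4 = 4.
Delete trivial equation h(false, c, 4) = h(false, c, 4).
MGU = { N ↦ branch(7, 4, 4), Q ↦ h(branch(7, 4, 4), p(m, m), branch(branch(7, 4, 4), c, 4)) }, so Q ↦ h(branch(7, 4, 4), p(m, m), branch(branch(7, 4, 4), c, 4)).

h(branch(7, 4, 4), p(m, m), branch(branch(7, 4, 4), c, 4))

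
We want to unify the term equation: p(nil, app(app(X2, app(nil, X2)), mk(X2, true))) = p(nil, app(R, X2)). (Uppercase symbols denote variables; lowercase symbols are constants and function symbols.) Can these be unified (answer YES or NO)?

Decompose p/2: nil = nil,  app(app(X2, app(nil, X2)), mk(X2, true)) = app(R, X2).
Delete trivial equation nil = nil.
Decompose app/2: app(X2, app(nil, X2)) = R,  mk(X2, true) = X2.
Bind R := app(X2, app(nil, X2)); no other remaining equation mentions R.
Occurs check fails: X2 occurs in mk(X2, true); the equation X2 = mk(X2, true) has no finite solution.

NO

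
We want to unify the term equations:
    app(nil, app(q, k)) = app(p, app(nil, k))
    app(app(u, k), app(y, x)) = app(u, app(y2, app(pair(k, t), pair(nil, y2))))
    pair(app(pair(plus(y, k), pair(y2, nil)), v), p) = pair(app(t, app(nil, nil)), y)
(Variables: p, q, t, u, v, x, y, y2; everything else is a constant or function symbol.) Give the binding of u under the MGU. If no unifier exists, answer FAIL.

Decompose app/2: nil = p,  app(q, k) = app(nil, k).
Bind p := nil; substituting into the one remaining equation that mentions p gives: pair(app(pair(plus(y, k), pair(y2, nil)), v), nil) = pair(app(t, app(nil, nil)), y).
Decompose app/2: q = nil,  k = k.
Bind q := nil; no other remaining equation mentions q.
Delete trivial equation k = k.
Decompose app/2: app(u, k) = u,  app(y, x) = app(y2, app(pair(k, t), pair(nil, y2))).
Occurs check fails: u occurs in app(u, k); the equation u = app(u, k) has no finite solution.

FAIL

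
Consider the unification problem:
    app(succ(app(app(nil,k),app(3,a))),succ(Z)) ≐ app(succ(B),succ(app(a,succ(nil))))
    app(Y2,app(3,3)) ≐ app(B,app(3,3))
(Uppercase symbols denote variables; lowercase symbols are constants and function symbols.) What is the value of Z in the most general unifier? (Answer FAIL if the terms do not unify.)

Decompose app/2: succ(app(app(nil,k),app(3,a))) ≐ succ(B),  succ(Z) ≐ succ(app(a,succ(nil))).
Decompose succ/1: app(app(nil,k),app(3,a)) ≐ B.
Bind B := app(app(nil,k),app(3,a)); substituting into the one remaining equation that mentions B gives: app(Y2,app(3,3)) ≐ app(app(app(nil,k),app(3,a)),app(3,3)).
Decompose succ/1: Z ≐ app(a,succ(nil)).
Bind Z := app(a,succ(nil)); no other remaining equation mentions Z.
Decompose app/2: Y2 ≐ app(app(nil,k),app(3,a)),  app(3,3) ≐ app(3,3).
Bind Y2 := app(app(nil,k),app(3,a)); no other remaining equation mentions Y2.
Delete trivial equation app(3,3) ≐ app(3,3).
MGU = { B -> app(app(nil,k),app(3,a)), Z -> app(a,succ(nil)), Y2 -> app(app(nil,k),app(3,a)) }, so Z -> app(a,succ(nil)).

app(a,succ(nil))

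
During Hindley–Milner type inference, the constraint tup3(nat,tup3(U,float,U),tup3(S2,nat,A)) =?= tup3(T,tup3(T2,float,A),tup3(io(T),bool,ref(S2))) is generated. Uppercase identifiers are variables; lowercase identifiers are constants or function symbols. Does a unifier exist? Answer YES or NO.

Decompose tup3/3: nat =?= T,  tup3(U,float,U) =?= tup3(T2,float,A),  tup3(S2,nat,A) =?= tup3(io(T),bool,ref(S2)).
Bind T := nat; substituting into the one remaining equation that mentions T gives: tup3(S2,nat,A) =?= tup3(io(nat),bool,ref(S2)).
Decompose tup3/3: U =?= T2,  float =?= float,  U =?= A.
Bind U := T2; substituting into the one remaining equation that mentions U gives: T2 =?= A.
Delete trivial equation float =?= float.
Bind T2 := A; no other remaining equation mentions T2. Substituting into the earlier binding gives U := A.
Decompose tup3/3: S2 =?= io(nat),  nat =?= bool,  A =?= ref(S2).
Bind S2 := io(nat); substituting into the one remaining equation that mentions S2 gives: A =?= ref(io(nat)).
Clash: constants nat and bool differ; no unifier exists.

NO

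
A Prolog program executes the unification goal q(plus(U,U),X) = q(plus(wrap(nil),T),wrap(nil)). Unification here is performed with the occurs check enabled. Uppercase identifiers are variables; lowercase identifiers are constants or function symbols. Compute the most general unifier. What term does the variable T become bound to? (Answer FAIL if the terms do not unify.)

Decompose q/2: plus(U,U) = plus(wrap(nil),T),  X = wrap(nil).
Decompose plus/2: U = wrap(nil),  U = T.
Bind U := wrap(nil); substituting into the one remaining equation that mentions U gives: wrap(nil) = T.
Bind T := wrap(nil); no other remaining equation mentions T.
Bind X := wrap(nil).
MGU = { U = wrap(nil), T = wrap(nil), X = wrap(nil) }, so T = wrap(nil).

wrap(nil)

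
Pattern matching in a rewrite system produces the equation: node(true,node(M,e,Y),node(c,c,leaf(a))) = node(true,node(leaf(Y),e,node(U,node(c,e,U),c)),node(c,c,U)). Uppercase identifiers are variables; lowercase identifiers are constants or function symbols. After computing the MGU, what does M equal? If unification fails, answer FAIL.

Decompose node/3: true = true,  node(M,e,Y) = node(leaf(Y),e,node(U,node(c,e,U),c)),  node(c,c,leaf(a)) = node(c,c,U).
Delete trivial equation true = true.
Decompose node/3: M = leaf(Y),  e = e,  Y = node(U,node(c,e,U),c).
Bind M := leaf(Y); no other remaining equation mentions M.
Delete trivial equation e = e.
Bind Y := node(U,node(c,e,U),c); no other remaining equation mentions Y. Substituting into the earlier binding gives M := leaf(node(U,node(c,e,U),c)).
Decompose node/3: c = c,  c = c,  leaf(a) = U.
Delete trivial equation c = c.
Delete trivial equation c = c.
Bind U := leaf(a). Substituting into the earlier bindings gives M := leaf(node(leaf(a),node(c,e,leaf(a)),c)), Y := node(leaf(a),node(c,e,leaf(a)),c).
MGU = { M ↦ leaf(node(leaf(a),node(c,e,leaf(a)),c)), Y ↦ node(leaf(a),node(c,e,leaf(a)),c), U ↦ leaf(a) }, so M ↦ leaf(node(leaf(a),node(c,e,leaf(a)),c)).

leaf(node(leaf(a),node(c,e,leaf(a)),c))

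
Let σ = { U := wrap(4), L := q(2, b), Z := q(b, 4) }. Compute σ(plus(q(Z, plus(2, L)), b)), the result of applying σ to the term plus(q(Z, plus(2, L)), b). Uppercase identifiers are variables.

Replace each occurrence of L with q(2, b).
Replace each occurrence of Z with q(b, 4).
Result: plus(q(q(b, 4), plus(2, q(2, b))), b).

plus(q(q(b, 4), plus(2, q(2, b))), b)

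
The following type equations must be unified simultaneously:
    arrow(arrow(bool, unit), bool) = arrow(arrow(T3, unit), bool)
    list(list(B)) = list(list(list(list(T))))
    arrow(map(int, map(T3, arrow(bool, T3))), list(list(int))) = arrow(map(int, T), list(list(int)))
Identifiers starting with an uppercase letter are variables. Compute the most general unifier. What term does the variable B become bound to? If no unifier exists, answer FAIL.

list(list(map(bool, arrow(bool, bool))))

Decompose arrow/2: arrow(bool, unit) = arrow(T3, unit),  bool = bool.
Decompose arrow/2: bool = T3,  unit = unit.
Bind T3 := bool; substituting into the one remaining equation that mentions T3 gives: arrow(map(int, map(bool, arrow(bool, bool))), list(list(int))) = arrow(map(int, T), list(list(int))).
Delete trivial equation unit = unit.
Delete trivial equation bool = bool.
Decompose list/1: list(B) = list(list(list(T))).
Decompose list/1: B = list(list(T)).
Bind B := list(list(T)); no other remaining equation mentions B.
Decompose arrow/2: map(int, map(bool, arrow(bool, bool))) = map(int, T),  list(list(int)) = list(list(int)).
Decompose map/2: int = int,  map(bool, arrow(bool, bool)) = T.
Delete trivial equation int = int.
Bind T := map(bool, arrow(bool, bool)); no other remaining equation mentions T. Substituting into the earlier binding gives B := list(list(map(bool, arrow(bool, bool)))).
Delete trivial equation list(list(int)) = list(list(int)).
MGU = { T3 -> bool, B -> list(list(map(bool, arrow(bool, bool)))), T -> map(bool, arrow(bool, bool)) }, so B -> list(list(map(bool, arrow(bool, bool)))).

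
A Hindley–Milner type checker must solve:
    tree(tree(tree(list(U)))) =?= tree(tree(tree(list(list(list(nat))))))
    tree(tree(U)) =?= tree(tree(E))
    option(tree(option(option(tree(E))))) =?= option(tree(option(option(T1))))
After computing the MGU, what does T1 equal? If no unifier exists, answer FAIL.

Decompose tree/1: tree(tree(list(U))) =?= tree(tree(list(list(list(nat))))).
Decompose tree/1: tree(list(U)) =?= tree(list(list(list(nat)))).
Decompose tree/1: list(U) =?= list(list(list(nat))).
Decompose list/1: U =?= list(list(nat)).
Bind U := list(list(nat)); substituting into the one remaining equation that mentions U gives: tree(tree(list(list(nat)))) =?= tree(tree(E)).
Decompose tree/1: tree(list(list(nat))) =?= tree(E).
Decompose tree/1: list(list(nat)) =?= E.
Bind E := list(list(nat)); substituting into the remaining equation gives: option(tree(option(option(tree(list(list(nat))))))) =?= option(tree(option(option(T1)))).
Decompose option/1: tree(option(option(tree(list(list(nat)))))) =?= tree(option(option(T1))).
Decompose tree/1: option(option(tree(list(list(nat))))) =?= option(option(T1)).
Decompose option/1: option(tree(list(list(nat)))) =?= option(T1).
Decompose option/1: tree(list(list(nat))) =?= T1.
Bind T1 := tree(list(list(nat))).
MGU = { U ↦ list(list(nat)), E ↦ list(list(nat)), T1 ↦ tree(list(list(nat))) }, so T1 ↦ tree(list(list(nat))).

tree(list(list(nat)))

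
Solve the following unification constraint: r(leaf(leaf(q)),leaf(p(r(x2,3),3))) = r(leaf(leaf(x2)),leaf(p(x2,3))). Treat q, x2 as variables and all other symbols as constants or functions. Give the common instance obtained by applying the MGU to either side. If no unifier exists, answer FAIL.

Decompose r/2: leaf(leaf(q)) = leaf(leaf(x2)),  leaf(p(r(x2,3),3)) = leaf(p(x2,3)).
Decompose leaf/1: leaf(q) = leaf(x2).
Decompose leaf/1: q = x2.
Bind q := x2; no other remaining equation mentions q.
Decompose leaf/1: p(r(x2,3),3) = p(x2,3).
Decompose p/2: r(x2,3) = x2,  3 = 3.
Occurs check fails: x2 occurs in r(x2,3); the equation x2 = r(x2,3) has no finite solution.

FAIL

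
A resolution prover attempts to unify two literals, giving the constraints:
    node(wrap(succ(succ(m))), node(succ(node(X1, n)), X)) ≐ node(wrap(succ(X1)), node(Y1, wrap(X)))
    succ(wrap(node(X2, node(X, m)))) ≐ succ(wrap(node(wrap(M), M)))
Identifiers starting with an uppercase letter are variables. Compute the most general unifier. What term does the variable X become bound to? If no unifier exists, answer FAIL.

FAIL

Decompose node/2: wrap(succ(succ(m))) ≐ wrap(succ(X1)),  node(succ(node(X1, n)), X) ≐ node(Y1, wrap(X)).
Decompose wrap/1: succ(succ(m)) ≐ succ(X1).
Decompose succ/1: succ(m) ≐ X1.
Bind X1 := succ(m); substituting into the one remaining equation that mentions X1 gives: node(succ(node(succ(m), n)), X) ≐ node(Y1, wrap(X)).
Decompose node/2: succ(node(succ(m), n)) ≐ Y1,  X ≐ wrap(X).
Bind Y1 := succ(node(succ(m), n)); no other remaining equation mentions Y1.
Occurs check fails: X occurs in wrap(X); the equation X ≐ wrap(X) has no finite solution.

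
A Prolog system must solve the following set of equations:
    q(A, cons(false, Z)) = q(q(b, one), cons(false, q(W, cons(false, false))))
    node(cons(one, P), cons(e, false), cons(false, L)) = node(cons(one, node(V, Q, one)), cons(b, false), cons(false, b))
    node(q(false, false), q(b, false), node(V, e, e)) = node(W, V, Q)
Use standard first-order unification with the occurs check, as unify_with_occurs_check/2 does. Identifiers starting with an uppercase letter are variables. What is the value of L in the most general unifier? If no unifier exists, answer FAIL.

Decompose q/2: A = q(b, one),  cons(false, Z) = cons(false, q(W, cons(false, false))).
Bind A := q(b, one); no other remaining equation mentions A.
Decompose cons/2: false = false,  Z = q(W, cons(false, false)).
Delete trivial equation false = false.
Bind Z := q(W, cons(false, false)); no other remaining equation mentions Z.
Decompose node/3: cons(one, P) = cons(one, node(V, Q, one)),  cons(e, false) = cons(b, false),  cons(false, L) = cons(false, b).
Decompose cons/2: one = one,  P = node(V, Q, one).
Delete trivial equation one = one.
Bind P := node(V, Q, one); no other remaining equation mentions P.
Decompose cons/2: e = b,  false = false.
Clash: constants e and b differ; no unifier exists.

FAIL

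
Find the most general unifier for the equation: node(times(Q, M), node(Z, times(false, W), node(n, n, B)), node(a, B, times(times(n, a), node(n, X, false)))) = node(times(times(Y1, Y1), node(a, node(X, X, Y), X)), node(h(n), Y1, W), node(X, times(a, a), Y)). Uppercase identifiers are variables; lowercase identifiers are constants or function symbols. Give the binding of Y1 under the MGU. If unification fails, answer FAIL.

Decompose node/3: times(Q, M) = times(times(Y1, Y1), node(a, node(X, X, Y), X)),  node(Z, times(false, W), node(n, n, B)) = node(h(n), Y1, W),  node(a, B, times(times(n, a), node(n, X, false))) = node(X, times(a, a), Y).
Decompose times/2: Q = times(Y1, Y1),  M = node(a, node(X, X, Y), X).
Bind Q := times(Y1, Y1); no other remaining equation mentions Q.
Bind M := node(a, node(X, X, Y), X); no other remaining equation mentions M.
Decompose node/3: Z = h(n),  times(false, W) = Y1,  node(n, n, B) = W.
Bind Z := h(n); no other remaining equation mentions Z.
Bind Y1 := times(false, W); no other remaining equation mentions Y1. Substituting into the earlier binding gives Q := times(times(false, W), times(false, W)).
Bind W := node(n, n, B); no other remaining equation mentions W. Substituting into the earlier bindings gives Q := times(times(false, node(n, n, B)), times(false, node(n, n, B))), Y1 := times(false, node(n, n, B)).
Decompose node/3: a = X,  B = times(a, a),  times(times(n, a), node(n, X, false)) = Y.
Bind X := a; substituting into the one remaining equation that mentions X gives: times(times(n, a), node(n, a, false)) = Y. Substituting into the earlier binding gives M := node(a, node(a, a, Y), a).
Bind B := times(a, a); no other remaining equation mentions B. Substituting into the earlier bindings gives Q := times(times(false, node(n, n, times(a, a))), times(false, node(n, n, times(a, a)))), Y1 := times(false, node(n, n, times(a, a))), W := node(n, n, times(a, a)).
Bind Y := times(times(n, a), node(n, a, false)). Substituting into the earlier binding gives M := node(a, node(a, a, times(times(n, a), node(n, a, false))), a).
MGU = { Q -> times(times(false, node(n, n, times(a, a))), times(false, node(n, n, times(a, a)))), M -> node(a, node(a, a, times(times(n, a), node(n, a, false))), a), Z -> h(n), Y1 -> times(false, node(n, n, times(a, a))), W -> node(n, n, times(a, a)), X -> a, B -> times(a, a), Y -> times(times(n, a), node(n, a, false)) }, so Y1 -> times(false, node(n, n, times(a, a))).

times(false, node(n, n, times(a, a)))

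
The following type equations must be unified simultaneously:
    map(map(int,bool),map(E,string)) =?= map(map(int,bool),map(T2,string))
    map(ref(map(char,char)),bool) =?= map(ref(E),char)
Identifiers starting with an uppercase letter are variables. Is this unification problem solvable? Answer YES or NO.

Decompose map/2: map(int,bool) =?= map(int,bool),  map(E,string) =?= map(T2,string).
Delete trivial equation map(int,bool) =?= map(int,bool).
Decompose map/2: E =?= T2,  string =?= string.
Bind E := T2; substituting into the one remaining equation that mentions E gives: map(ref(map(char,char)),bool) =?= map(ref(T2),char).
Delete trivial equation string =?= string.
Decompose map/2: ref(map(char,char)) =?= ref(T2),  bool =?= char.
Decompose ref/1: map(char,char) =?= T2.
Bind T2 := map(char,char); no other remaining equation mentions T2. Substituting into the earlier binding gives E := map(char,char).
Clash: constants bool and char differ; no unifier exists.

NO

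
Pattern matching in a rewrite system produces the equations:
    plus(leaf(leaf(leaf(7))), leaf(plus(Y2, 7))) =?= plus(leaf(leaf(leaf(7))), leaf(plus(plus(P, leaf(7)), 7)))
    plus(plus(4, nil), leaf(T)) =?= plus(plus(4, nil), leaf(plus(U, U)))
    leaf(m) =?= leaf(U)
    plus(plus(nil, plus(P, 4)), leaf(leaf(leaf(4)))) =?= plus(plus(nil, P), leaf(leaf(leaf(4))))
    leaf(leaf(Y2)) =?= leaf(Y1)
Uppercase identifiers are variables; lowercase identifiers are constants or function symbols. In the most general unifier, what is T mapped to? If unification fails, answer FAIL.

Decompose plus/2: leaf(leaf(leaf(7))) =?= leaf(leaf(leaf(7))),  leaf(plus(Y2, 7)) =?= leaf(plus(plus(P, leaf(7)), 7)).
Delete trivial equation leaf(leaf(leaf(7))) =?= leaf(leaf(leaf(7))).
Decompose leaf/1: plus(Y2, 7) =?= plus(plus(P, leaf(7)), 7).
Decompose plus/2: Y2 =?= plus(P, leaf(7)),  7 =?= 7.
Bind Y2 := plus(P, leaf(7)); substituting into the one remaining equation that mentions Y2 gives: leaf(leaf(plus(P, leaf(7)))) =?= leaf(Y1).
Delete trivial equation 7 =?= 7.
Decompose plus/2: plus(4, nil) =?= plus(4, nil),  leaf(T) =?= leaf(plus(U, U)).
Delete trivial equation plus(4, nil) =?= plus(4, nil).
Decompose leaf/1: T =?= plus(U, U).
Bind T := plus(U, U); no other remaining equation mentions T.
Decompose leaf/1: m =?= U.
Bind U := m; no other remaining equation mentions U. Substituting into the earlier binding gives T := plus(m, m).
Decompose plus/2: plus(nil, plus(P, 4)) =?= plus(nil, P),  leaf(leaf(leaf(4))) =?= leaf(leaf(leaf(4))).
Decompose plus/2: nil =?= nil,  plus(P, 4) =?= P.
Delete trivial equation nil =?= nil.
Occurs check fails: P occurs in plus(P, 4); the equation P =?= plus(P, 4) has no finite solution.

FAIL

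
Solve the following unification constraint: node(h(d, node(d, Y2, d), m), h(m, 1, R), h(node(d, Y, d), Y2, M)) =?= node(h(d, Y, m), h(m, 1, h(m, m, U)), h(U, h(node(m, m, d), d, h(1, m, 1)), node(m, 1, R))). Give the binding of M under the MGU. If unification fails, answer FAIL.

node(m, 1, h(m, m, node(d, node(d, h(node(m, m, d), d, h(1, m, 1)), d), d)))

Decompose node/3: h(d, node(d, Y2, d), m) =?= h(d, Y, m),  h(m, 1, R) =?= h(m, 1, h(m, m, U)),  h(node(d, Y, d), Y2, M) =?= h(U, h(node(m, m, d), d, h(1, m, 1)), node(m, 1, R)).
Decompose h/3: d =?= d,  node(d, Y2, d) =?= Y,  m =?= m.
Delete trivial equation d =?= d.
Bind Y := node(d, Y2, d); substituting into the one remaining equation that mentions Y gives: h(node(d, node(d, Y2, d), d), Y2, M) =?= h(U, h(node(m, m, d), d, h(1, m, 1)), node(m, 1, R)).
Delete trivial equation m =?= m.
Decompose h/3: m =?= m,  1 =?= 1,  R =?= h(m, m, U).
Delete trivial equation m =?= m.
Delete trivial equation 1 =?= 1.
Bind R := h(m, m, U); substituting into the remaining equation gives: h(node(d, node(d, Y2, d), d), Y2, M) =?= h(U, h(node(m, m, d), d, h(1, m, 1)), node(m, 1, h(m, m, U))).
Decompose h/3: node(d, node(d, Y2, d), d) =?= U,  Y2 =?= h(node(m, m, d), d, h(1, m, 1)),  M =?= node(m, 1, h(m, m, U)).
Bind U := node(d, node(d, Y2, d), d); substituting into the one remaining equation that mentions U gives: M =?= node(m, 1, h(m, m, node(d, node(d, Y2, d), d))). Substituting into the earlier binding gives R := h(m, m, node(d, node(d, Y2, d), d)).
Bind Y2 := h(node(m, m, d), d, h(1, m, 1)); substituting into the remaining equation gives: M =?= node(m, 1, h(m, m, node(d, node(d, h(node(m, m, d), d, h(1, m, 1)), d), d))). Substituting into the earlier bindings gives Y := node(d, h(node(m, m, d), d, h(1, m, 1)), d), R := h(m, m, node(d, node(d, h(node(m, m, d), d, h(1, m, 1)), d), d)), U := node(d, node(d, h(node(m, m, d), d, h(1, m, 1)), d), d).
Bind M := node(m, 1, h(m, m, node(d, node(d, h(node(m, m, d), d, h(1, m, 1)), d), d))).
MGU = { Y ↦ node(d, h(node(m, m, d), d, h(1, m, 1)), d), R ↦ h(m, m, node(d, node(d, h(node(m, m, d), d, h(1, m, 1)), d), d)), U ↦ node(d, node(d, h(node(m, m, d), d, h(1, m, 1)), d), d), Y2 ↦ h(node(m, m, d), d, h(1, m, 1)), M ↦ node(m, 1, h(m, m, node(d, node(d, h(node(m, m, d), d, h(1, m, 1)), d), d))) }, so M ↦ node(m, 1, h(m, m, node(d, node(d, h(node(m, m, d), d, h(1, m, 1)), d), d))).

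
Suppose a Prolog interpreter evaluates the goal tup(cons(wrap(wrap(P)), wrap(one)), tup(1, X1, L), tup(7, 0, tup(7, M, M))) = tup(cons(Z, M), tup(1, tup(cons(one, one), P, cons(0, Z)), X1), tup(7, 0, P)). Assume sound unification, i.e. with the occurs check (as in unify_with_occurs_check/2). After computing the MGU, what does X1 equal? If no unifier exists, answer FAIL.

tup(cons(one, one), tup(7, wrap(one), wrap(one)), cons(0, wrap(wrap(tup(7, wrap(one), wrap(one))))))

Decompose tup/3: cons(wrap(wrap(P)), wrap(one)) = cons(Z, M),  tup(1, X1, L) = tup(1, tup(cons(one, one), P, cons(0, Z)), X1),  tup(7, 0, tup(7, M, M)) = tup(7, 0, P).
Decompose cons/2: wrap(wrap(P)) = Z,  wrap(one) = M.
Bind Z := wrap(wrap(P)); substituting into the one remaining equation that mentions Z gives: tup(1, X1, L) = tup(1, tup(cons(one, one), P, cons(0, wrap(wrap(P)))), X1).
Bind M := wrap(one); substituting into the one remaining equation that mentions M gives: tup(7, 0, tup(7, wrap(one), wrap(one))) = tup(7, 0, P).
Decompose tup/3: 1 = 1,  X1 = tup(cons(one, one), P, cons(0, wrap(wrap(P)))),  L = X1.
Delete trivial equation 1 = 1.
Bind X1 := tup(cons(one, one), P, cons(0, wrap(wrap(P)))); substituting into the one remaining equation that mentions X1 gives: L = tup(cons(one, one), P, cons(0, wrap(wrap(P)))).
Bind L := tup(cons(one, one), P, cons(0, wrap(wrap(P)))); no other remaining equation mentions L.
Decompose tup/3: 7 = 7,  0 = 0,  tup(7, wrap(one), wrap(one)) = P.
Delete trivial equation 7 = 7.
Delete trivial equation 0 = 0.
Bind P := tup(7, wrap(one), wrap(one)). Substituting into the earlier bindings gives Z := wrap(wrap(tup(7, wrap(one), wrap(one)))), X1 := tup(cons(one, one), tup(7, wrap(one), wrap(one)), cons(0, wrap(wrap(tup(7, wrap(one), wrap(one)))))), L := tup(cons(one, one), tup(7, wrap(one), wrap(one)), cons(0, wrap(wrap(tup(7, wrap(one), wrap(one)))))).
MGU = { Z = wrap(wrap(tup(7, wrap(one), wrap(one)))), M = wrap(one), X1 = tup(cons(one, one), tup(7, wrap(one), wrap(one)), cons(0, wrap(wrap(tup(7, wrap(one), wrap(one)))))), L = tup(cons(one, one), tup(7, wrap(one), wrap(one)), cons(0, wrap(wrap(tup(7, wrap(one), wrap(one)))))), P = tup(7, wrap(one), wrap(one)) }, so X1 = tup(cons(one, one), tup(7, wrap(one), wrap(one)), cons(0, wrap(wrap(tup(7, wrap(one), wrap(one)))))).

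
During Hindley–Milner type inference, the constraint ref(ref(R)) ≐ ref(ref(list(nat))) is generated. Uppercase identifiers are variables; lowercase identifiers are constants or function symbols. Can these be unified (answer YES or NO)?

YES

Decompose ref/1: ref(R) ≐ ref(list(nat)).
Decompose ref/1: R ≐ list(nat).
Bind R := list(nat).
No equations remain and no clash or occurs-check failure arose, so a unifier exists.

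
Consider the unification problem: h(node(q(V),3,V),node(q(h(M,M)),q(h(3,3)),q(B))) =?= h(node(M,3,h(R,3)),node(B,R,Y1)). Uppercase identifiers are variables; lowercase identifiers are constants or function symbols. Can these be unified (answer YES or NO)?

YES

Decompose h/2: node(q(V),3,V) =?= node(M,3,h(R,3)),  node(q(h(M,M)),q(h(3,3)),q(B)) =?= node(B,R,Y1).
Decompose node/3: q(V) =?= M,  3 =?= 3,  V =?= h(R,3).
Bind M := q(V); substituting into the one remaining equation that mentions M gives: node(q(h(q(V),q(V))),q(h(3,3)),q(B)) =?= node(B,R,Y1).
Delete trivial equation 3 =?= 3.
Bind V := h(R,3); substituting into the remaining equation gives: node(q(h(q(h(R,3)),q(h(R,3)))),q(h(3,3)),q(B)) =?= node(B,R,Y1). Substituting into the earlier binding gives M := q(h(R,3)).
Decompose node/3: q(h(q(h(R,3)),q(h(R,3)))) =?= B,  q(h(3,3)) =?= R,  q(B) =?= Y1.
Bind B := q(h(q(h(R,3)),q(h(R,3)))); substituting into the one remaining equation that mentions B gives: q(q(h(q(h(R,3)),q(h(R,3))))) =?= Y1.
Bind R := q(h(3,3)); substituting into the remaining equation gives: q(q(h(q(h(q(h(3,3)),3)),q(h(q(h(3,3)),3))))) =?= Y1. Substituting into the earlier bindings gives M := q(h(q(h(3,3)),3)), V := h(q(h(3,3)),3), B := q(h(q(h(q(h(3,3)),3)),q(h(q(h(3,3)),3)))).
Bind Y1 := q(q(h(q(h(q(h(3,3)),3)),q(h(q(h(3,3)),3))))).
No equations remain and no clash or occurs-check failure arose, so a unifier exists.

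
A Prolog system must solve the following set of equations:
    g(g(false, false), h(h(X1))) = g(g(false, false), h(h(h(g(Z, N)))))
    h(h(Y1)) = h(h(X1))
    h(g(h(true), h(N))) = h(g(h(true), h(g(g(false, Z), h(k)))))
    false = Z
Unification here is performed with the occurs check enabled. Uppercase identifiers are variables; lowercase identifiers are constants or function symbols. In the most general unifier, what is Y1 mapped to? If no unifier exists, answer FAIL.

h(g(false, g(g(false, false), h(k))))

Decompose g/2: g(false, false) = g(false, false),  h(h(X1)) = h(h(h(g(Z, N)))).
Delete trivial equation g(false, false) = g(false, false).
Decompose h/1: h(X1) = h(h(g(Z, N))).
Decompose h/1: X1 = h(g(Z, N)).
Bind X1 := h(g(Z, N)); substituting into the one remaining equation that mentions X1 gives: h(h(Y1)) = h(h(h(g(Z, N)))).
Decompose h/1: h(Y1) = h(h(g(Z, N))).
Decompose h/1: Y1 = h(g(Z, N)).
Bind Y1 := h(g(Z, N)); no other remaining equation mentions Y1.
Decompose h/1: g(h(true), h(N)) = g(h(true), h(g(g(false, Z), h(k)))).
Decompose g/2: h(true) = h(true),  h(N) = h(g(g(false, Z), h(k))).
Delete trivial equation h(true) = h(true).
Decompose h/1: N = g(g(false, Z), h(k)).
Bind N := g(g(false, Z), h(k)); no other remaining equation mentions N. Substituting into the earlier bindings gives X1 := h(g(Z, g(g(false, Z), h(k)))), Y1 := h(g(Z, g(g(false, Z), h(k)))).
Bind Z := false. Substituting into the earlier bindings gives X1 := h(g(false, g(g(false, false), h(k)))), Y1 := h(g(false, g(g(false, false), h(k)))), N := g(g(false, false), h(k)).
MGU = { X1 -> h(g(false, g(g(false, false), h(k)))), Y1 -> h(g(false, g(g(false, false), h(k)))), N -> g(g(false, false), h(k)), Z -> false }, so Y1 -> h(g(false, g(g(false, false), h(k)))).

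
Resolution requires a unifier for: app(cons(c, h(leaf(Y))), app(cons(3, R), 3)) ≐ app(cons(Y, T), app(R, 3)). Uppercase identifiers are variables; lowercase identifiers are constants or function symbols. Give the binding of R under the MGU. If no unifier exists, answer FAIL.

FAIL

Decompose app/2: cons(c, h(leaf(Y))) ≐ cons(Y, T),  app(cons(3, R), 3) ≐ app(R, 3).
Decompose cons/2: c ≐ Y,  h(leaf(Y)) ≐ T.
Bind Y := c; substituting into the one remaining equation that mentions Y gives: h(leaf(c)) ≐ T.
Bind T := h(leaf(c)); no other remaining equation mentions T.
Decompose app/2: cons(3, R) ≐ R,  3 ≐ 3.
Occurs check fails: R occurs in cons(3, R); the equation R ≐ cons(3, R) has no finite solution.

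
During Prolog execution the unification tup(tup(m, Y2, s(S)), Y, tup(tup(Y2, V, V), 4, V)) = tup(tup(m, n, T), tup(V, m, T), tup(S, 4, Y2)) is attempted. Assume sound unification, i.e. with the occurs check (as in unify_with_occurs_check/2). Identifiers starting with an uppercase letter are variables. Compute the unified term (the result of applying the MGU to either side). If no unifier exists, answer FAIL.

Decompose tup/3: tup(m, Y2, s(S)) = tup(m, n, T),  Y = tup(V, m, T),  tup(tup(Y2, V, V), 4, V) = tup(S, 4, Y2).
Decompose tup/3: m = m,  Y2 = n,  s(S) = T.
Delete trivial equation m = m.
Bind Y2 := n; substituting into the one remaining equation that mentions Y2 gives: tup(tup(n, V, V), 4, V) = tup(S, 4, n).
Bind T := s(S); substituting into the one remaining equation that mentions T gives: Y = tup(V, m, s(S)).
Bind Y := tup(V, m, s(S)); no other remaining equation mentions Y.
Decompose tup/3: tup(n, V, V) = S,  4 = 4,  V = n.
Bind S := tup(n, V, V); no other remaining equation mentions S. Substituting into the earlier bindings gives T := s(tup(n, V, V)), Y := tup(V, m, s(tup(n, V, V))).
Delete trivial equation 4 = 4.
Bind V := n. Substituting into the earlier bindings gives T := s(tup(n, n, n)), Y := tup(n, m, s(tup(n, n, n))), S := tup(n, n, n).
Applying the MGU to either side gives tup(tup(m, n, s(tup(n, n, n))), tup(n, m, s(tup(n, n, n))), tup(tup(n, n, n), 4, n)).

tup(tup(m, n, s(tup(n, n, n))), tup(n, m, s(tup(n, n, n))), tup(tup(n, n, n), 4, n))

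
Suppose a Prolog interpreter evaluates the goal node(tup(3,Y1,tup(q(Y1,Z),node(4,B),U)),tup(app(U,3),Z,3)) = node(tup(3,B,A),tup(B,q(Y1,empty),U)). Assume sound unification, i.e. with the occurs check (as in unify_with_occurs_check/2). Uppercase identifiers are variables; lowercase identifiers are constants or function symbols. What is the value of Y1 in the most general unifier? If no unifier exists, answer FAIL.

app(3,3)

Decompose node/2: tup(3,Y1,tup(q(Y1,Z),node(4,B),U)) = tup(3,B,A),  tup(app(U,3),Z,3) = tup(B,q(Y1,empty),U).
Decompose tup/3: 3 = 3,  Y1 = B,  tup(q(Y1,Z),node(4,B),U) = A.
Delete trivial equation 3 = 3.
Bind Y1 := B; substituting into the remaining equations gives: tup(q(B,Z),node(4,B),U) = A,  tup(app(U,3),Z,3) = tup(B,q(B,empty),U).
Bind A := tup(q(B,Z),node(4,B),U); no other remaining equation mentions A.
Decompose tup/3: app(U,3) = B,  Z = q(B,empty),  3 = U.
Bind B := app(U,3); substituting into the one remaining equation that mentions B gives: Z = q(app(U,3),empty). Substituting into the earlier bindings gives Y1 := app(U,3), A := tup(q(app(U,3),Z),node(4,app(U,3)),U).
Bind Z := q(app(U,3),empty); no other remaining equation mentions Z. Substituting into the earlier binding gives A := tup(q(app(U,3),q(app(U,3),empty)),node(4,app(U,3)),U).
Bind U := 3. Substituting into the earlier bindings gives Y1 := app(3,3), A := tup(q(app(3,3),q(app(3,3),empty)),node(4,app(3,3)),3), B := app(3,3), Z := q(app(3,3),empty).
MGU = { Y1 = app(3,3), A = tup(q(app(3,3),q(app(3,3),empty)),node(4,app(3,3)),3), B = app(3,3), Z = q(app(3,3),empty), U = 3 }, so Y1 = app(3,3).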